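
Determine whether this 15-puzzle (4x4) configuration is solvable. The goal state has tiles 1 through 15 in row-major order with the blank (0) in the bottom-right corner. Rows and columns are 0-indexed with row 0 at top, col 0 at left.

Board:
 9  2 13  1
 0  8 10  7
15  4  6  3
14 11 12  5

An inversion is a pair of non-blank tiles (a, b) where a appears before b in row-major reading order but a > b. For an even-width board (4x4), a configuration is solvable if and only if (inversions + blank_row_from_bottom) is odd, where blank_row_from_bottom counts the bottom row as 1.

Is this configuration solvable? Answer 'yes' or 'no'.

Answer: yes

Derivation:
Inversions: 48
Blank is in row 1 (0-indexed from top), which is row 3 counting from the bottom (bottom = 1).
48 + 3 = 51, which is odd, so the puzzle is solvable.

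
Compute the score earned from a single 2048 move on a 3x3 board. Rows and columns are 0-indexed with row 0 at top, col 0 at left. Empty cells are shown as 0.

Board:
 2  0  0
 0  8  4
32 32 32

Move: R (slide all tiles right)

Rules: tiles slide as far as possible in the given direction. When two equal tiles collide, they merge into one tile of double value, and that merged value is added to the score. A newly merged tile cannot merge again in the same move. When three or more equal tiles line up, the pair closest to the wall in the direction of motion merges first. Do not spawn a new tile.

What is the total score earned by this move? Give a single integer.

Slide right:
row 0: [2, 0, 0] -> [0, 0, 2]  score +0 (running 0)
row 1: [0, 8, 4] -> [0, 8, 4]  score +0 (running 0)
row 2: [32, 32, 32] -> [0, 32, 64]  score +64 (running 64)
Board after move:
 0  0  2
 0  8  4
 0 32 64

Answer: 64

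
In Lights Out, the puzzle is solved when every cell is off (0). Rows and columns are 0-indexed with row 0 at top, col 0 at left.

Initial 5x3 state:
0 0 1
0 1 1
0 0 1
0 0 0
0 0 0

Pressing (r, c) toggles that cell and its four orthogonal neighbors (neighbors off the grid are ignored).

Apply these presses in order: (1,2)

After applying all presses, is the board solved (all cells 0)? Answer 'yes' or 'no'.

Answer: yes

Derivation:
After press 1 at (1,2):
0 0 0
0 0 0
0 0 0
0 0 0
0 0 0

Lights still on: 0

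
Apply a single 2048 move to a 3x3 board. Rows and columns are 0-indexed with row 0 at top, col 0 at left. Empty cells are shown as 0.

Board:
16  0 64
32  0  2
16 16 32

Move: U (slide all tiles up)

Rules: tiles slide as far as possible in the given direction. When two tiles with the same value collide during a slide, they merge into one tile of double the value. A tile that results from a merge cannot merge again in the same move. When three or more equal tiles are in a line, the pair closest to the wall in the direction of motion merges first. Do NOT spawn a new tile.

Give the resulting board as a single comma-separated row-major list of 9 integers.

Answer: 16, 16, 64, 32, 0, 2, 16, 0, 32

Derivation:
Slide up:
col 0: [16, 32, 16] -> [16, 32, 16]
col 1: [0, 0, 16] -> [16, 0, 0]
col 2: [64, 2, 32] -> [64, 2, 32]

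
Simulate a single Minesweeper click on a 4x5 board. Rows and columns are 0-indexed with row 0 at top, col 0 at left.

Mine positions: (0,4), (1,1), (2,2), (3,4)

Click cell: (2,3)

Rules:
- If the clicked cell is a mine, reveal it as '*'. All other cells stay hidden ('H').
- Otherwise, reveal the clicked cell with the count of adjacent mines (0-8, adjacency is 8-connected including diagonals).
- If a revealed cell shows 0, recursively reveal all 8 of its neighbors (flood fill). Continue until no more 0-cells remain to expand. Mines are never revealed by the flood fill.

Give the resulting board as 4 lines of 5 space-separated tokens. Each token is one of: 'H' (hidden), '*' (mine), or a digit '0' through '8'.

H H H H H
H H H H H
H H H 2 H
H H H H H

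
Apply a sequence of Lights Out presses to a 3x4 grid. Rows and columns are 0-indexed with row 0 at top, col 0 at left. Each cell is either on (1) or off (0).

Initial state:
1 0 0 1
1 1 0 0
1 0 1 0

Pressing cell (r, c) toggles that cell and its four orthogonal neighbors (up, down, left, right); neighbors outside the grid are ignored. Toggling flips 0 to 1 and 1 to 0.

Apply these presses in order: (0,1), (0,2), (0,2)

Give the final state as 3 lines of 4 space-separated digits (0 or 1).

After press 1 at (0,1):
0 1 1 1
1 0 0 0
1 0 1 0

After press 2 at (0,2):
0 0 0 0
1 0 1 0
1 0 1 0

After press 3 at (0,2):
0 1 1 1
1 0 0 0
1 0 1 0

Answer: 0 1 1 1
1 0 0 0
1 0 1 0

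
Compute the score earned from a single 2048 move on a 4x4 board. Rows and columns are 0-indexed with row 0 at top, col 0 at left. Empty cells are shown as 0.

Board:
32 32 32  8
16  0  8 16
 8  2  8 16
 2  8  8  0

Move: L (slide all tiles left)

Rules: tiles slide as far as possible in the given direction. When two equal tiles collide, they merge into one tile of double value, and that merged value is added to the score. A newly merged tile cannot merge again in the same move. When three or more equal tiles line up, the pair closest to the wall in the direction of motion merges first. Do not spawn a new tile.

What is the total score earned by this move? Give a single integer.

Answer: 80

Derivation:
Slide left:
row 0: [32, 32, 32, 8] -> [64, 32, 8, 0]  score +64 (running 64)
row 1: [16, 0, 8, 16] -> [16, 8, 16, 0]  score +0 (running 64)
row 2: [8, 2, 8, 16] -> [8, 2, 8, 16]  score +0 (running 64)
row 3: [2, 8, 8, 0] -> [2, 16, 0, 0]  score +16 (running 80)
Board after move:
64 32  8  0
16  8 16  0
 8  2  8 16
 2 16  0  0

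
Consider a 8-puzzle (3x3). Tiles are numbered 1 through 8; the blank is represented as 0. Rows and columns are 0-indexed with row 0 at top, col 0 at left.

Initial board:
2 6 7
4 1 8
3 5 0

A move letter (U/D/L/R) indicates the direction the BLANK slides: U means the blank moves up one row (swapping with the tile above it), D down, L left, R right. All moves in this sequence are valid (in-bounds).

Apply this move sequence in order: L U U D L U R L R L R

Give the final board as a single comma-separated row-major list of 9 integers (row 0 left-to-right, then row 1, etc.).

After move 1 (L):
2 6 7
4 1 8
3 0 5

After move 2 (U):
2 6 7
4 0 8
3 1 5

After move 3 (U):
2 0 7
4 6 8
3 1 5

After move 4 (D):
2 6 7
4 0 8
3 1 5

After move 5 (L):
2 6 7
0 4 8
3 1 5

After move 6 (U):
0 6 7
2 4 8
3 1 5

After move 7 (R):
6 0 7
2 4 8
3 1 5

After move 8 (L):
0 6 7
2 4 8
3 1 5

After move 9 (R):
6 0 7
2 4 8
3 1 5

After move 10 (L):
0 6 7
2 4 8
3 1 5

After move 11 (R):
6 0 7
2 4 8
3 1 5

Answer: 6, 0, 7, 2, 4, 8, 3, 1, 5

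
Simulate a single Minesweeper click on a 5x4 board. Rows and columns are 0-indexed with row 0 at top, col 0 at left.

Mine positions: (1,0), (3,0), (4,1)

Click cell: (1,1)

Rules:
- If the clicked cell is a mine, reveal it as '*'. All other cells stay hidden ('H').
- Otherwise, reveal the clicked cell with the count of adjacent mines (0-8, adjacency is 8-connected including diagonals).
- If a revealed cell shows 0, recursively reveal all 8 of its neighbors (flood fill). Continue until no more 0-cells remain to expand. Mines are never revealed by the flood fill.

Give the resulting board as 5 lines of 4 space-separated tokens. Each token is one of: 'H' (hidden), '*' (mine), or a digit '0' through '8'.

H H H H
H 1 H H
H H H H
H H H H
H H H H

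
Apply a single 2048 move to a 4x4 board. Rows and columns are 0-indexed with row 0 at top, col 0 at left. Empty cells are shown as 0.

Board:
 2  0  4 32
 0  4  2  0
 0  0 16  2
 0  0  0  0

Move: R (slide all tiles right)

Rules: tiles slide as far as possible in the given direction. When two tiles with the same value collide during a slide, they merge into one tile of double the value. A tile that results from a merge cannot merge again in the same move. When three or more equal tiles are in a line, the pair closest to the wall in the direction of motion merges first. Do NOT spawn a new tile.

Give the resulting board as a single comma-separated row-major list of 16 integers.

Slide right:
row 0: [2, 0, 4, 32] -> [0, 2, 4, 32]
row 1: [0, 4, 2, 0] -> [0, 0, 4, 2]
row 2: [0, 0, 16, 2] -> [0, 0, 16, 2]
row 3: [0, 0, 0, 0] -> [0, 0, 0, 0]

Answer: 0, 2, 4, 32, 0, 0, 4, 2, 0, 0, 16, 2, 0, 0, 0, 0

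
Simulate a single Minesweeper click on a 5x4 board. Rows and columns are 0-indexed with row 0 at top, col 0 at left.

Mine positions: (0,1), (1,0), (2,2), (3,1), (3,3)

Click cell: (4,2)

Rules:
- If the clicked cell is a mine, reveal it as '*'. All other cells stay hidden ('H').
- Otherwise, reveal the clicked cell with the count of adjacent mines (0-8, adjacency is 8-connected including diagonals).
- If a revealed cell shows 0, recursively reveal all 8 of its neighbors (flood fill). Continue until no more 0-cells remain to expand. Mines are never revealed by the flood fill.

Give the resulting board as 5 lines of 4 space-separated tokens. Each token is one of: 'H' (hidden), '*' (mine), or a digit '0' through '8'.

H H H H
H H H H
H H H H
H H H H
H H 2 H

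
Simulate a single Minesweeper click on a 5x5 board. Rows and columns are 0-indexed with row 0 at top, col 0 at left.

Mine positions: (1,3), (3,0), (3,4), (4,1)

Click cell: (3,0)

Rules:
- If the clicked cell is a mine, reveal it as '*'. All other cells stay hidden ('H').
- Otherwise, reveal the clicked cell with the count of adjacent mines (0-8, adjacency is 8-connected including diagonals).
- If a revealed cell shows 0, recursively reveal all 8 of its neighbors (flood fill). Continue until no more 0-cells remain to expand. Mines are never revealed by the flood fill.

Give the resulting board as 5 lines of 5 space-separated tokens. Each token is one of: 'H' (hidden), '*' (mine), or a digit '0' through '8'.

H H H H H
H H H H H
H H H H H
* H H H H
H H H H H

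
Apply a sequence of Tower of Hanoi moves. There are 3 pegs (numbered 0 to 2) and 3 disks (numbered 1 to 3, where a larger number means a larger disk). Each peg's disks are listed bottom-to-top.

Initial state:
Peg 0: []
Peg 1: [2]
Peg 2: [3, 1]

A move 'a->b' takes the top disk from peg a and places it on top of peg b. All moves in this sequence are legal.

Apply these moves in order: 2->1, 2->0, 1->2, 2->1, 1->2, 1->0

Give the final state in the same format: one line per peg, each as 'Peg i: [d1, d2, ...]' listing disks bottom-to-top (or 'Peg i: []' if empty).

After move 1 (2->1):
Peg 0: []
Peg 1: [2, 1]
Peg 2: [3]

After move 2 (2->0):
Peg 0: [3]
Peg 1: [2, 1]
Peg 2: []

After move 3 (1->2):
Peg 0: [3]
Peg 1: [2]
Peg 2: [1]

After move 4 (2->1):
Peg 0: [3]
Peg 1: [2, 1]
Peg 2: []

After move 5 (1->2):
Peg 0: [3]
Peg 1: [2]
Peg 2: [1]

After move 6 (1->0):
Peg 0: [3, 2]
Peg 1: []
Peg 2: [1]

Answer: Peg 0: [3, 2]
Peg 1: []
Peg 2: [1]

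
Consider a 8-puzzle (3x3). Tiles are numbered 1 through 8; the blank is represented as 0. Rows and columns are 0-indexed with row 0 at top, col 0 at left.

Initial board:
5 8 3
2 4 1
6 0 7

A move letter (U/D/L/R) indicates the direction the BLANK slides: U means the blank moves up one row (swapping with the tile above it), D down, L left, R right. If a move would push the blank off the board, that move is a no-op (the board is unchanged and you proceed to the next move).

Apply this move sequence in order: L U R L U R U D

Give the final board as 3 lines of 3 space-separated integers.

Answer: 8 4 3
5 0 1
2 6 7

Derivation:
After move 1 (L):
5 8 3
2 4 1
0 6 7

After move 2 (U):
5 8 3
0 4 1
2 6 7

After move 3 (R):
5 8 3
4 0 1
2 6 7

After move 4 (L):
5 8 3
0 4 1
2 6 7

After move 5 (U):
0 8 3
5 4 1
2 6 7

After move 6 (R):
8 0 3
5 4 1
2 6 7

After move 7 (U):
8 0 3
5 4 1
2 6 7

After move 8 (D):
8 4 3
5 0 1
2 6 7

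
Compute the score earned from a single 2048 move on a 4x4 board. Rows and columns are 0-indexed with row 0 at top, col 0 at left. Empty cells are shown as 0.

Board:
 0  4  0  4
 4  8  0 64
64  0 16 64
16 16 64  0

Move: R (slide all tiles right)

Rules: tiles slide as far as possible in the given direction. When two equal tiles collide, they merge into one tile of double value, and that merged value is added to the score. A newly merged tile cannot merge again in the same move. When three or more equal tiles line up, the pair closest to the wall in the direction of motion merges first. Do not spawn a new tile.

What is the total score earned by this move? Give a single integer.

Answer: 40

Derivation:
Slide right:
row 0: [0, 4, 0, 4] -> [0, 0, 0, 8]  score +8 (running 8)
row 1: [4, 8, 0, 64] -> [0, 4, 8, 64]  score +0 (running 8)
row 2: [64, 0, 16, 64] -> [0, 64, 16, 64]  score +0 (running 8)
row 3: [16, 16, 64, 0] -> [0, 0, 32, 64]  score +32 (running 40)
Board after move:
 0  0  0  8
 0  4  8 64
 0 64 16 64
 0  0 32 64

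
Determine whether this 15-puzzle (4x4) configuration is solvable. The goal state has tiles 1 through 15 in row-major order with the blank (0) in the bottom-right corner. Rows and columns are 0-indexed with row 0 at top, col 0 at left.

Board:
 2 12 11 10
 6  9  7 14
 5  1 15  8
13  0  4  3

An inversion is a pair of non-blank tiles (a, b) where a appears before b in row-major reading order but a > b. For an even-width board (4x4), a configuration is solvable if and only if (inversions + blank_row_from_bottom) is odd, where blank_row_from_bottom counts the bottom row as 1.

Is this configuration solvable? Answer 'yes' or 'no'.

Answer: yes

Derivation:
Inversions: 60
Blank is in row 3 (0-indexed from top), which is row 1 counting from the bottom (bottom = 1).
60 + 1 = 61, which is odd, so the puzzle is solvable.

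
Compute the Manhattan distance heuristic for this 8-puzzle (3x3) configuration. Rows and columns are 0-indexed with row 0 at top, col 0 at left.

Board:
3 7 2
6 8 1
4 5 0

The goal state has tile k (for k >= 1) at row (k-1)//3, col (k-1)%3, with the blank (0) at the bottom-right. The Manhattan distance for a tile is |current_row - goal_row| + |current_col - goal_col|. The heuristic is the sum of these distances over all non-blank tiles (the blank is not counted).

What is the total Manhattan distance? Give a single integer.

Tile 3: at (0,0), goal (0,2), distance |0-0|+|0-2| = 2
Tile 7: at (0,1), goal (2,0), distance |0-2|+|1-0| = 3
Tile 2: at (0,2), goal (0,1), distance |0-0|+|2-1| = 1
Tile 6: at (1,0), goal (1,2), distance |1-1|+|0-2| = 2
Tile 8: at (1,1), goal (2,1), distance |1-2|+|1-1| = 1
Tile 1: at (1,2), goal (0,0), distance |1-0|+|2-0| = 3
Tile 4: at (2,0), goal (1,0), distance |2-1|+|0-0| = 1
Tile 5: at (2,1), goal (1,1), distance |2-1|+|1-1| = 1
Sum: 2 + 3 + 1 + 2 + 1 + 3 + 1 + 1 = 14

Answer: 14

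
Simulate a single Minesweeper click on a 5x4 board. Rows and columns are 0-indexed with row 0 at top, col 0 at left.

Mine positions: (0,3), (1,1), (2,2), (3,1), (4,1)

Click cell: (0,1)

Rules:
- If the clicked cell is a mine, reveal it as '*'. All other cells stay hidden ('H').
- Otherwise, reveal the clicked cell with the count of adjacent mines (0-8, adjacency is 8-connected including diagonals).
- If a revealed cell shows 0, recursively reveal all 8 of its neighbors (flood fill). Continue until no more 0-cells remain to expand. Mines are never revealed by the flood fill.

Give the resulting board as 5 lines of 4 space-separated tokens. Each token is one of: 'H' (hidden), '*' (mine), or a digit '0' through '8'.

H 1 H H
H H H H
H H H H
H H H H
H H H H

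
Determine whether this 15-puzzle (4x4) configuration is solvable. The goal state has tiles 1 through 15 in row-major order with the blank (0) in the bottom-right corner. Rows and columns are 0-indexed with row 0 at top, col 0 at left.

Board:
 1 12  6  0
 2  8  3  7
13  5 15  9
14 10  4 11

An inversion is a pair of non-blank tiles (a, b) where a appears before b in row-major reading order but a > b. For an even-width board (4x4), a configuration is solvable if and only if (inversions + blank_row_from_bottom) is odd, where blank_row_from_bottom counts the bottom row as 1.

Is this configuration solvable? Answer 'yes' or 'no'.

Inversions: 36
Blank is in row 0 (0-indexed from top), which is row 4 counting from the bottom (bottom = 1).
36 + 4 = 40, which is even, so the puzzle is not solvable.

Answer: no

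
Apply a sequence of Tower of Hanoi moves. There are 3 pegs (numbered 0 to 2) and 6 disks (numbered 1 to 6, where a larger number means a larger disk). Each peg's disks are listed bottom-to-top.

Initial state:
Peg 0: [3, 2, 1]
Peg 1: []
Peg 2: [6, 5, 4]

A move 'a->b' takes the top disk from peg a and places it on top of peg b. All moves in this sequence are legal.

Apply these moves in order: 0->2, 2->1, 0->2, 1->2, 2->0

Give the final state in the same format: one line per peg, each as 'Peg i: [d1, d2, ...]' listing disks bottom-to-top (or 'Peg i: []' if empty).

After move 1 (0->2):
Peg 0: [3, 2]
Peg 1: []
Peg 2: [6, 5, 4, 1]

After move 2 (2->1):
Peg 0: [3, 2]
Peg 1: [1]
Peg 2: [6, 5, 4]

After move 3 (0->2):
Peg 0: [3]
Peg 1: [1]
Peg 2: [6, 5, 4, 2]

After move 4 (1->2):
Peg 0: [3]
Peg 1: []
Peg 2: [6, 5, 4, 2, 1]

After move 5 (2->0):
Peg 0: [3, 1]
Peg 1: []
Peg 2: [6, 5, 4, 2]

Answer: Peg 0: [3, 1]
Peg 1: []
Peg 2: [6, 5, 4, 2]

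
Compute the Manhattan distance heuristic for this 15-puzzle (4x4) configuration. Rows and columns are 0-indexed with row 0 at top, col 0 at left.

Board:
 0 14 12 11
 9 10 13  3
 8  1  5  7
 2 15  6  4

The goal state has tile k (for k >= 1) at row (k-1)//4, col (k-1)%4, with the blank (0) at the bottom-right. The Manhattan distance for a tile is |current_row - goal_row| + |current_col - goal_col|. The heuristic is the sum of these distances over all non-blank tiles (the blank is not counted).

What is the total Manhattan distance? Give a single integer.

Tile 14: (0,1)->(3,1) = 3
Tile 12: (0,2)->(2,3) = 3
Tile 11: (0,3)->(2,2) = 3
Tile 9: (1,0)->(2,0) = 1
Tile 10: (1,1)->(2,1) = 1
Tile 13: (1,2)->(3,0) = 4
Tile 3: (1,3)->(0,2) = 2
Tile 8: (2,0)->(1,3) = 4
Tile 1: (2,1)->(0,0) = 3
Tile 5: (2,2)->(1,0) = 3
Tile 7: (2,3)->(1,2) = 2
Tile 2: (3,0)->(0,1) = 4
Tile 15: (3,1)->(3,2) = 1
Tile 6: (3,2)->(1,1) = 3
Tile 4: (3,3)->(0,3) = 3
Sum: 3 + 3 + 3 + 1 + 1 + 4 + 2 + 4 + 3 + 3 + 2 + 4 + 1 + 3 + 3 = 40

Answer: 40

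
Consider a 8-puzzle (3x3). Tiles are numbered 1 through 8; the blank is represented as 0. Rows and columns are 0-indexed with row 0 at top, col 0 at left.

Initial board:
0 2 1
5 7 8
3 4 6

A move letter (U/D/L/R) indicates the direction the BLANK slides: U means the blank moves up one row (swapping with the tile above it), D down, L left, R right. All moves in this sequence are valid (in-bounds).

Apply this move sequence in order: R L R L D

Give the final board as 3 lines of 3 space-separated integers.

Answer: 5 2 1
0 7 8
3 4 6

Derivation:
After move 1 (R):
2 0 1
5 7 8
3 4 6

After move 2 (L):
0 2 1
5 7 8
3 4 6

After move 3 (R):
2 0 1
5 7 8
3 4 6

After move 4 (L):
0 2 1
5 7 8
3 4 6

After move 5 (D):
5 2 1
0 7 8
3 4 6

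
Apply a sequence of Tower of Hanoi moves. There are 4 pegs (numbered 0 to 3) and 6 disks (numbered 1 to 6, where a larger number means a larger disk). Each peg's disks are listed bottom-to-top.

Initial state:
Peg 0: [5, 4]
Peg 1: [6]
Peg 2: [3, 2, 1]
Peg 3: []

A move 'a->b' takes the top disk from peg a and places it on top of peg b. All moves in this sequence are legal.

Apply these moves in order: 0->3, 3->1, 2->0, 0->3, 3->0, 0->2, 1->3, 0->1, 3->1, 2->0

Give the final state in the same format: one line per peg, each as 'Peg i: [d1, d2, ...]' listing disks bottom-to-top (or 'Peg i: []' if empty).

Answer: Peg 0: [1]
Peg 1: [6, 5, 4]
Peg 2: [3, 2]
Peg 3: []

Derivation:
After move 1 (0->3):
Peg 0: [5]
Peg 1: [6]
Peg 2: [3, 2, 1]
Peg 3: [4]

After move 2 (3->1):
Peg 0: [5]
Peg 1: [6, 4]
Peg 2: [3, 2, 1]
Peg 3: []

After move 3 (2->0):
Peg 0: [5, 1]
Peg 1: [6, 4]
Peg 2: [3, 2]
Peg 3: []

After move 4 (0->3):
Peg 0: [5]
Peg 1: [6, 4]
Peg 2: [3, 2]
Peg 3: [1]

After move 5 (3->0):
Peg 0: [5, 1]
Peg 1: [6, 4]
Peg 2: [3, 2]
Peg 3: []

After move 6 (0->2):
Peg 0: [5]
Peg 1: [6, 4]
Peg 2: [3, 2, 1]
Peg 3: []

After move 7 (1->3):
Peg 0: [5]
Peg 1: [6]
Peg 2: [3, 2, 1]
Peg 3: [4]

After move 8 (0->1):
Peg 0: []
Peg 1: [6, 5]
Peg 2: [3, 2, 1]
Peg 3: [4]

After move 9 (3->1):
Peg 0: []
Peg 1: [6, 5, 4]
Peg 2: [3, 2, 1]
Peg 3: []

After move 10 (2->0):
Peg 0: [1]
Peg 1: [6, 5, 4]
Peg 2: [3, 2]
Peg 3: []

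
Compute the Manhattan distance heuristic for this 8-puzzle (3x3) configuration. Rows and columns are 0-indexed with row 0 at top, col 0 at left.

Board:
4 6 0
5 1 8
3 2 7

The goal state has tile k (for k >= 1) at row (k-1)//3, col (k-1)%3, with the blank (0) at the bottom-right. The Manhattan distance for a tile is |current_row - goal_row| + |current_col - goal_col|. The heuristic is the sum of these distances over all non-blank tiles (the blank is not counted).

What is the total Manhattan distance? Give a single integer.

Answer: 16

Derivation:
Tile 4: (0,0)->(1,0) = 1
Tile 6: (0,1)->(1,2) = 2
Tile 5: (1,0)->(1,1) = 1
Tile 1: (1,1)->(0,0) = 2
Tile 8: (1,2)->(2,1) = 2
Tile 3: (2,0)->(0,2) = 4
Tile 2: (2,1)->(0,1) = 2
Tile 7: (2,2)->(2,0) = 2
Sum: 1 + 2 + 1 + 2 + 2 + 4 + 2 + 2 = 16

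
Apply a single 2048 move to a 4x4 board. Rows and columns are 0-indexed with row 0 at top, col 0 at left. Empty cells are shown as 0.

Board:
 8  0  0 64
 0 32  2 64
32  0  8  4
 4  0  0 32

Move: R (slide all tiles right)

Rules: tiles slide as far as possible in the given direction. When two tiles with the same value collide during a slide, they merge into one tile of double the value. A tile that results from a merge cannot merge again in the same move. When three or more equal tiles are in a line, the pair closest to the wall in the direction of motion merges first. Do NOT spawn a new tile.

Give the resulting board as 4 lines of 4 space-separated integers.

Slide right:
row 0: [8, 0, 0, 64] -> [0, 0, 8, 64]
row 1: [0, 32, 2, 64] -> [0, 32, 2, 64]
row 2: [32, 0, 8, 4] -> [0, 32, 8, 4]
row 3: [4, 0, 0, 32] -> [0, 0, 4, 32]

Answer:  0  0  8 64
 0 32  2 64
 0 32  8  4
 0  0  4 32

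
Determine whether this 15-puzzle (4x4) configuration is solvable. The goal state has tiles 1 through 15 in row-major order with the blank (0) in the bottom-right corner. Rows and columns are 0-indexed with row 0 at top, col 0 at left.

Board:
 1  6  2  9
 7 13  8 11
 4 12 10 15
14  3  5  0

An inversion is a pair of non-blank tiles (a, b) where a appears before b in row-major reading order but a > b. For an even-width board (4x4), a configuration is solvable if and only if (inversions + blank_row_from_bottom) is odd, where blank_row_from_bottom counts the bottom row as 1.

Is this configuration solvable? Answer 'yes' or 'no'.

Answer: no

Derivation:
Inversions: 37
Blank is in row 3 (0-indexed from top), which is row 1 counting from the bottom (bottom = 1).
37 + 1 = 38, which is even, so the puzzle is not solvable.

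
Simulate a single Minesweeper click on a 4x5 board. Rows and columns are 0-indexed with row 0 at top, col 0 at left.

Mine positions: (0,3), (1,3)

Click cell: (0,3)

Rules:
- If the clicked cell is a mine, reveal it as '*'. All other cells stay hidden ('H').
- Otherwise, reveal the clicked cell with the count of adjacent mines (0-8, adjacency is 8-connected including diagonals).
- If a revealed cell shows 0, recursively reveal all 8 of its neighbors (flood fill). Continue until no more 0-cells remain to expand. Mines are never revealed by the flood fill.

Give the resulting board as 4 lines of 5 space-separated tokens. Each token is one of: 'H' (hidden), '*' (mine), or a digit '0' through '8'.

H H H * H
H H H H H
H H H H H
H H H H H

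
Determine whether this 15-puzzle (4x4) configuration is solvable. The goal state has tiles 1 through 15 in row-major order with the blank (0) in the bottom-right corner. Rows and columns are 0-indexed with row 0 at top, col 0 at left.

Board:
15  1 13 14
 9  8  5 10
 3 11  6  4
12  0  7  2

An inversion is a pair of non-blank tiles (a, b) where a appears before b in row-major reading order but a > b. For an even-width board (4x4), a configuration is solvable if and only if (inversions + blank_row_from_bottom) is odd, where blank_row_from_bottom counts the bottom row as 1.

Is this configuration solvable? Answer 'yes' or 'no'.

Answer: yes

Derivation:
Inversions: 68
Blank is in row 3 (0-indexed from top), which is row 1 counting from the bottom (bottom = 1).
68 + 1 = 69, which is odd, so the puzzle is solvable.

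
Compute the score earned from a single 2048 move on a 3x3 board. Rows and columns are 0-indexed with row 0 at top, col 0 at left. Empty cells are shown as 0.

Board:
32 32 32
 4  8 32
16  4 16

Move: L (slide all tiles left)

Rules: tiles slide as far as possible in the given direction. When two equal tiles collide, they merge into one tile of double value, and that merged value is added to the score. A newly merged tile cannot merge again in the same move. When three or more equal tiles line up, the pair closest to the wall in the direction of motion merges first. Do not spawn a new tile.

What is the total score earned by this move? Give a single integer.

Answer: 64

Derivation:
Slide left:
row 0: [32, 32, 32] -> [64, 32, 0]  score +64 (running 64)
row 1: [4, 8, 32] -> [4, 8, 32]  score +0 (running 64)
row 2: [16, 4, 16] -> [16, 4, 16]  score +0 (running 64)
Board after move:
64 32  0
 4  8 32
16  4 16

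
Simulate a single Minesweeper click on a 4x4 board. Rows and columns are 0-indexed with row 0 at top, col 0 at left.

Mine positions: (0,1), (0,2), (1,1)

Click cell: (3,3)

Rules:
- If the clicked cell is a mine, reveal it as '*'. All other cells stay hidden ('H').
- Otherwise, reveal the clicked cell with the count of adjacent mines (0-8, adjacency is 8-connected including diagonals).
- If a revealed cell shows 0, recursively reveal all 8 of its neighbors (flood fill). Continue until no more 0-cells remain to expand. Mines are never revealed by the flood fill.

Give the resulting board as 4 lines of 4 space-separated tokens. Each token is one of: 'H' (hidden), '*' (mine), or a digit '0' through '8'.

H H H H
H H 3 1
1 1 1 0
0 0 0 0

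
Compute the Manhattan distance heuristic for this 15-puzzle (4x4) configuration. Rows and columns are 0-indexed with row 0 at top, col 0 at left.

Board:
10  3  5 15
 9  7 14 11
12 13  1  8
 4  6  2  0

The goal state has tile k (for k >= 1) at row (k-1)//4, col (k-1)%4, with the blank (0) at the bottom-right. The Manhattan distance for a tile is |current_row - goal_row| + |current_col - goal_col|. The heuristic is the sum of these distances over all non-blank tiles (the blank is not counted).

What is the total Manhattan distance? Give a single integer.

Tile 10: (0,0)->(2,1) = 3
Tile 3: (0,1)->(0,2) = 1
Tile 5: (0,2)->(1,0) = 3
Tile 15: (0,3)->(3,2) = 4
Tile 9: (1,0)->(2,0) = 1
Tile 7: (1,1)->(1,2) = 1
Tile 14: (1,2)->(3,1) = 3
Tile 11: (1,3)->(2,2) = 2
Tile 12: (2,0)->(2,3) = 3
Tile 13: (2,1)->(3,0) = 2
Tile 1: (2,2)->(0,0) = 4
Tile 8: (2,3)->(1,3) = 1
Tile 4: (3,0)->(0,3) = 6
Tile 6: (3,1)->(1,1) = 2
Tile 2: (3,2)->(0,1) = 4
Sum: 3 + 1 + 3 + 4 + 1 + 1 + 3 + 2 + 3 + 2 + 4 + 1 + 6 + 2 + 4 = 40

Answer: 40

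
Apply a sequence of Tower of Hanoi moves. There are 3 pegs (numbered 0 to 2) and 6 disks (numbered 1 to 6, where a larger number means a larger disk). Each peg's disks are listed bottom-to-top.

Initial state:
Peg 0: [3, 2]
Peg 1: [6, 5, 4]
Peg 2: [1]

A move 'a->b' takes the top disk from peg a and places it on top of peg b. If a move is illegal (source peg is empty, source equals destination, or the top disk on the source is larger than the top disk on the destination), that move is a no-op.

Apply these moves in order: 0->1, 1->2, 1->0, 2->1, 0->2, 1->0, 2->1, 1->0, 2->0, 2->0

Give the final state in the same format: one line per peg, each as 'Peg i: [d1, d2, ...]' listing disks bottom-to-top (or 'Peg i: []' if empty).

After move 1 (0->1):
Peg 0: [3]
Peg 1: [6, 5, 4, 2]
Peg 2: [1]

After move 2 (1->2):
Peg 0: [3]
Peg 1: [6, 5, 4, 2]
Peg 2: [1]

After move 3 (1->0):
Peg 0: [3, 2]
Peg 1: [6, 5, 4]
Peg 2: [1]

After move 4 (2->1):
Peg 0: [3, 2]
Peg 1: [6, 5, 4, 1]
Peg 2: []

After move 5 (0->2):
Peg 0: [3]
Peg 1: [6, 5, 4, 1]
Peg 2: [2]

After move 6 (1->0):
Peg 0: [3, 1]
Peg 1: [6, 5, 4]
Peg 2: [2]

After move 7 (2->1):
Peg 0: [3, 1]
Peg 1: [6, 5, 4, 2]
Peg 2: []

After move 8 (1->0):
Peg 0: [3, 1]
Peg 1: [6, 5, 4, 2]
Peg 2: []

After move 9 (2->0):
Peg 0: [3, 1]
Peg 1: [6, 5, 4, 2]
Peg 2: []

After move 10 (2->0):
Peg 0: [3, 1]
Peg 1: [6, 5, 4, 2]
Peg 2: []

Answer: Peg 0: [3, 1]
Peg 1: [6, 5, 4, 2]
Peg 2: []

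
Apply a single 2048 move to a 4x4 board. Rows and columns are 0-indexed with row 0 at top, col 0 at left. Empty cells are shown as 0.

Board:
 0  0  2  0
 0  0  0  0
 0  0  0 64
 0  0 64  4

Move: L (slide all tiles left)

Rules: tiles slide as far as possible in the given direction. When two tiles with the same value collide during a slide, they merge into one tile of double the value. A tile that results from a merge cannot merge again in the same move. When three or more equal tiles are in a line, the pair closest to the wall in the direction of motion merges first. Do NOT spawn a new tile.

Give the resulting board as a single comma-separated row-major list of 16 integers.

Slide left:
row 0: [0, 0, 2, 0] -> [2, 0, 0, 0]
row 1: [0, 0, 0, 0] -> [0, 0, 0, 0]
row 2: [0, 0, 0, 64] -> [64, 0, 0, 0]
row 3: [0, 0, 64, 4] -> [64, 4, 0, 0]

Answer: 2, 0, 0, 0, 0, 0, 0, 0, 64, 0, 0, 0, 64, 4, 0, 0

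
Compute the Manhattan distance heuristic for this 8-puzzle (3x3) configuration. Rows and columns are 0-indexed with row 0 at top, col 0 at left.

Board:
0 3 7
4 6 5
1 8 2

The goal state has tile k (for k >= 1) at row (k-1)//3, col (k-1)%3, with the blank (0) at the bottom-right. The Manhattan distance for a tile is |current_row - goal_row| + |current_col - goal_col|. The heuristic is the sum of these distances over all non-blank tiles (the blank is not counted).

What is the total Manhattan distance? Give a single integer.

Answer: 12

Derivation:
Tile 3: at (0,1), goal (0,2), distance |0-0|+|1-2| = 1
Tile 7: at (0,2), goal (2,0), distance |0-2|+|2-0| = 4
Tile 4: at (1,0), goal (1,0), distance |1-1|+|0-0| = 0
Tile 6: at (1,1), goal (1,2), distance |1-1|+|1-2| = 1
Tile 5: at (1,2), goal (1,1), distance |1-1|+|2-1| = 1
Tile 1: at (2,0), goal (0,0), distance |2-0|+|0-0| = 2
Tile 8: at (2,1), goal (2,1), distance |2-2|+|1-1| = 0
Tile 2: at (2,2), goal (0,1), distance |2-0|+|2-1| = 3
Sum: 1 + 4 + 0 + 1 + 1 + 2 + 0 + 3 = 12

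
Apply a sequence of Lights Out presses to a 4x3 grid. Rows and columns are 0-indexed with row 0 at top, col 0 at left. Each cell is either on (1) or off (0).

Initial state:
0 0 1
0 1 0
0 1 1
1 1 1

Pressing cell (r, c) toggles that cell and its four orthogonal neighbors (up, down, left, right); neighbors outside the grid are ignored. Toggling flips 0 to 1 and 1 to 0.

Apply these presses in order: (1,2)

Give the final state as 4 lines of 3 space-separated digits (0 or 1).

Answer: 0 0 0
0 0 1
0 1 0
1 1 1

Derivation:
After press 1 at (1,2):
0 0 0
0 0 1
0 1 0
1 1 1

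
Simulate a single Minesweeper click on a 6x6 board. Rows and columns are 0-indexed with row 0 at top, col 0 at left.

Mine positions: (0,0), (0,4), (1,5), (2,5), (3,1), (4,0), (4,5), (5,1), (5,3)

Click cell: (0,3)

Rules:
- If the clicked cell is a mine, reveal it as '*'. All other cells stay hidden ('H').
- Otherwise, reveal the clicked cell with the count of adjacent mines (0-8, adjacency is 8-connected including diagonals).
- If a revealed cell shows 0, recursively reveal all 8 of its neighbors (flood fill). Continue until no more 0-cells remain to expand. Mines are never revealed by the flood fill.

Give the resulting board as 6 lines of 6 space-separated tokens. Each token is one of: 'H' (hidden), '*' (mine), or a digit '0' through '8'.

H H H 1 H H
H H H H H H
H H H H H H
H H H H H H
H H H H H H
H H H H H H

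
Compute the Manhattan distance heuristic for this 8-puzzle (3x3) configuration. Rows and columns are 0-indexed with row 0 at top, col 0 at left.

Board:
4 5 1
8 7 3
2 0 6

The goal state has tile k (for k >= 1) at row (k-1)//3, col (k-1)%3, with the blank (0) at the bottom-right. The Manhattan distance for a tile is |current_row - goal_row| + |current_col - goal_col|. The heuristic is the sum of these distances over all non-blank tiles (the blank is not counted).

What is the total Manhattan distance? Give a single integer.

Answer: 13

Derivation:
Tile 4: (0,0)->(1,0) = 1
Tile 5: (0,1)->(1,1) = 1
Tile 1: (0,2)->(0,0) = 2
Tile 8: (1,0)->(2,1) = 2
Tile 7: (1,1)->(2,0) = 2
Tile 3: (1,2)->(0,2) = 1
Tile 2: (2,0)->(0,1) = 3
Tile 6: (2,2)->(1,2) = 1
Sum: 1 + 1 + 2 + 2 + 2 + 1 + 3 + 1 = 13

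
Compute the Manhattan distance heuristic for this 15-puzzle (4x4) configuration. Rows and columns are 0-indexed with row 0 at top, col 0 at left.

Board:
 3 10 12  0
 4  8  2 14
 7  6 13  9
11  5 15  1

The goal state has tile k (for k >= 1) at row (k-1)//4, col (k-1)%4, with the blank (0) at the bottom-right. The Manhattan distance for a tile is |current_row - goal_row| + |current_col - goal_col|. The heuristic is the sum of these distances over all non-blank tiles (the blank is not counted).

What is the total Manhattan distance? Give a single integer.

Answer: 41

Derivation:
Tile 3: at (0,0), goal (0,2), distance |0-0|+|0-2| = 2
Tile 10: at (0,1), goal (2,1), distance |0-2|+|1-1| = 2
Tile 12: at (0,2), goal (2,3), distance |0-2|+|2-3| = 3
Tile 4: at (1,0), goal (0,3), distance |1-0|+|0-3| = 4
Tile 8: at (1,1), goal (1,3), distance |1-1|+|1-3| = 2
Tile 2: at (1,2), goal (0,1), distance |1-0|+|2-1| = 2
Tile 14: at (1,3), goal (3,1), distance |1-3|+|3-1| = 4
Tile 7: at (2,0), goal (1,2), distance |2-1|+|0-2| = 3
Tile 6: at (2,1), goal (1,1), distance |2-1|+|1-1| = 1
Tile 13: at (2,2), goal (3,0), distance |2-3|+|2-0| = 3
Tile 9: at (2,3), goal (2,0), distance |2-2|+|3-0| = 3
Tile 11: at (3,0), goal (2,2), distance |3-2|+|0-2| = 3
Tile 5: at (3,1), goal (1,0), distance |3-1|+|1-0| = 3
Tile 15: at (3,2), goal (3,2), distance |3-3|+|2-2| = 0
Tile 1: at (3,3), goal (0,0), distance |3-0|+|3-0| = 6
Sum: 2 + 2 + 3 + 4 + 2 + 2 + 4 + 3 + 1 + 3 + 3 + 3 + 3 + 0 + 6 = 41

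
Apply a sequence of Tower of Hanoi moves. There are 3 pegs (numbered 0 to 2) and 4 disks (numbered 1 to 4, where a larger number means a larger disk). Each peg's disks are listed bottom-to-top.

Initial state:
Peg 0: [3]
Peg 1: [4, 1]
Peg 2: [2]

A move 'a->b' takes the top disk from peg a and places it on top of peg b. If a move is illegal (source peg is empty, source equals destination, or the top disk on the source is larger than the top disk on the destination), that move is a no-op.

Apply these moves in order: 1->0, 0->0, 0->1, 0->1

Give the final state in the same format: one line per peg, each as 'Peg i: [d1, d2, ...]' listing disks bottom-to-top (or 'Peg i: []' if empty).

After move 1 (1->0):
Peg 0: [3, 1]
Peg 1: [4]
Peg 2: [2]

After move 2 (0->0):
Peg 0: [3, 1]
Peg 1: [4]
Peg 2: [2]

After move 3 (0->1):
Peg 0: [3]
Peg 1: [4, 1]
Peg 2: [2]

After move 4 (0->1):
Peg 0: [3]
Peg 1: [4, 1]
Peg 2: [2]

Answer: Peg 0: [3]
Peg 1: [4, 1]
Peg 2: [2]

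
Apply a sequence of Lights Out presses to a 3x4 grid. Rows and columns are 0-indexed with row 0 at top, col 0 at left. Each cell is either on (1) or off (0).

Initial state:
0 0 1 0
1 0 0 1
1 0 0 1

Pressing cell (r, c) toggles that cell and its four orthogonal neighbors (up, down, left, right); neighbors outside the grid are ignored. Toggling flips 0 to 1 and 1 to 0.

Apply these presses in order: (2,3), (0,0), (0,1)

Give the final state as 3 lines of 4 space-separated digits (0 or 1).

After press 1 at (2,3):
0 0 1 0
1 0 0 0
1 0 1 0

After press 2 at (0,0):
1 1 1 0
0 0 0 0
1 0 1 0

After press 3 at (0,1):
0 0 0 0
0 1 0 0
1 0 1 0

Answer: 0 0 0 0
0 1 0 0
1 0 1 0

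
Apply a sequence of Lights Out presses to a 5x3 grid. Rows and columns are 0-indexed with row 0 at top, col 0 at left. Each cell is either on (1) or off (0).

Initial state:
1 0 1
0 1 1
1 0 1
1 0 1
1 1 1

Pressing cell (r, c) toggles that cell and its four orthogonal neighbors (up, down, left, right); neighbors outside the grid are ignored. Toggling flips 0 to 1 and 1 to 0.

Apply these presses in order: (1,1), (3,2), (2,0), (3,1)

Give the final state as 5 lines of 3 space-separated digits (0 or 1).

Answer: 1 1 1
0 0 0
0 1 0
1 0 1
1 0 0

Derivation:
After press 1 at (1,1):
1 1 1
1 0 0
1 1 1
1 0 1
1 1 1

After press 2 at (3,2):
1 1 1
1 0 0
1 1 0
1 1 0
1 1 0

After press 3 at (2,0):
1 1 1
0 0 0
0 0 0
0 1 0
1 1 0

After press 4 at (3,1):
1 1 1
0 0 0
0 1 0
1 0 1
1 0 0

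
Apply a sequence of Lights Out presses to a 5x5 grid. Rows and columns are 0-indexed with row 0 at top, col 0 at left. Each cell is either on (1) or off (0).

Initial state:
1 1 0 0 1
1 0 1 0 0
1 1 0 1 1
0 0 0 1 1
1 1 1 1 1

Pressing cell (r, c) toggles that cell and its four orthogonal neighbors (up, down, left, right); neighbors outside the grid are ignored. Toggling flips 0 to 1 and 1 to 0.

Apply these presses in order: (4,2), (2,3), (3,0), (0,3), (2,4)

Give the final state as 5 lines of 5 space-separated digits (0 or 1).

Answer: 1 1 1 1 0
1 0 1 0 1
0 1 1 1 1
1 1 1 0 0
0 0 0 0 1

Derivation:
After press 1 at (4,2):
1 1 0 0 1
1 0 1 0 0
1 1 0 1 1
0 0 1 1 1
1 0 0 0 1

After press 2 at (2,3):
1 1 0 0 1
1 0 1 1 0
1 1 1 0 0
0 0 1 0 1
1 0 0 0 1

After press 3 at (3,0):
1 1 0 0 1
1 0 1 1 0
0 1 1 0 0
1 1 1 0 1
0 0 0 0 1

After press 4 at (0,3):
1 1 1 1 0
1 0 1 0 0
0 1 1 0 0
1 1 1 0 1
0 0 0 0 1

After press 5 at (2,4):
1 1 1 1 0
1 0 1 0 1
0 1 1 1 1
1 1 1 0 0
0 0 0 0 1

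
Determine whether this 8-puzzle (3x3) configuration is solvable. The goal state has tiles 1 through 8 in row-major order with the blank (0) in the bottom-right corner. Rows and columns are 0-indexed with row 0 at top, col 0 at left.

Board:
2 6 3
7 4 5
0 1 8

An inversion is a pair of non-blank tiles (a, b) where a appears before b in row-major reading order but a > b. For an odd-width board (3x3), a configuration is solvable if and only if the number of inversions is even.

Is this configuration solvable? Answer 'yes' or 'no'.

Answer: no

Derivation:
Inversions (pairs i<j in row-major order where tile[i] > tile[j] > 0): 11
11 is odd, so the puzzle is not solvable.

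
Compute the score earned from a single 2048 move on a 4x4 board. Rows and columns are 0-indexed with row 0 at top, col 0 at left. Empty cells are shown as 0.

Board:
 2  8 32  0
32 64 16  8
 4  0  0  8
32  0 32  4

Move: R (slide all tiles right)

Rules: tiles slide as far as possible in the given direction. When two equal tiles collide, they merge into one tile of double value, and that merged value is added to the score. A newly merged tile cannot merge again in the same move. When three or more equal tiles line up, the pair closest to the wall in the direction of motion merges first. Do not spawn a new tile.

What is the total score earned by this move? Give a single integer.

Slide right:
row 0: [2, 8, 32, 0] -> [0, 2, 8, 32]  score +0 (running 0)
row 1: [32, 64, 16, 8] -> [32, 64, 16, 8]  score +0 (running 0)
row 2: [4, 0, 0, 8] -> [0, 0, 4, 8]  score +0 (running 0)
row 3: [32, 0, 32, 4] -> [0, 0, 64, 4]  score +64 (running 64)
Board after move:
 0  2  8 32
32 64 16  8
 0  0  4  8
 0  0 64  4

Answer: 64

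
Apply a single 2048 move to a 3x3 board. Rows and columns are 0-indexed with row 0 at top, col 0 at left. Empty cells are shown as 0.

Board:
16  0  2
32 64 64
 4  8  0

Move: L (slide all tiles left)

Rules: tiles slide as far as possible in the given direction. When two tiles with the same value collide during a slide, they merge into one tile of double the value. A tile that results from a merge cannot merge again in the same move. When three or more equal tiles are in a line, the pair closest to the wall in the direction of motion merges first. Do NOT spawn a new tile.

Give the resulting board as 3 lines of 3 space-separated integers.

Slide left:
row 0: [16, 0, 2] -> [16, 2, 0]
row 1: [32, 64, 64] -> [32, 128, 0]
row 2: [4, 8, 0] -> [4, 8, 0]

Answer:  16   2   0
 32 128   0
  4   8   0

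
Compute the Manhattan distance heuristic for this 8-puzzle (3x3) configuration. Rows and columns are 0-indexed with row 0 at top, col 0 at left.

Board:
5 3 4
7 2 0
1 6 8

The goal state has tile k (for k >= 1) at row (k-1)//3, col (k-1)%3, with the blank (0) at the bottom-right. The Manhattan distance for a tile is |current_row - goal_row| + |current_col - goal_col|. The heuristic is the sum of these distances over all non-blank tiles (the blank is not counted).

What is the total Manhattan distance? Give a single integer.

Tile 5: (0,0)->(1,1) = 2
Tile 3: (0,1)->(0,2) = 1
Tile 4: (0,2)->(1,0) = 3
Tile 7: (1,0)->(2,0) = 1
Tile 2: (1,1)->(0,1) = 1
Tile 1: (2,0)->(0,0) = 2
Tile 6: (2,1)->(1,2) = 2
Tile 8: (2,2)->(2,1) = 1
Sum: 2 + 1 + 3 + 1 + 1 + 2 + 2 + 1 = 13

Answer: 13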